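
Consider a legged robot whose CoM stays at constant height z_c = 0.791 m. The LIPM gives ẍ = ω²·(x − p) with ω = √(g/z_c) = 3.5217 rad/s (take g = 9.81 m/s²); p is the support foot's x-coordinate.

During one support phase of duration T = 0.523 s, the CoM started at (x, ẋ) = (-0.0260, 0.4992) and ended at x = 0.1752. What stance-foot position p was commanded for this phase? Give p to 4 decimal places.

ωT = 3.5217·0.523 = 1.841849; cosh(ωT) = 3.233358, sinh(ωT) = 3.074834
x(T) = p + (x₀−p)·cosh(ωT) + (ẋ₀/ω)·sinh(ωT) ⇒ p·(1 − cosh) = x(T) − x₀·cosh − (ẋ₀/ω)·sinh
numerator   = 0.1752 − (-0.0260)·3.233358 − (0.4992/3.5217)·3.074834 = -0.176590
denominator = 1 − 3.233358 = -2.233358
p = -0.176590 / -2.233358 = 0.0791

p = 0.0791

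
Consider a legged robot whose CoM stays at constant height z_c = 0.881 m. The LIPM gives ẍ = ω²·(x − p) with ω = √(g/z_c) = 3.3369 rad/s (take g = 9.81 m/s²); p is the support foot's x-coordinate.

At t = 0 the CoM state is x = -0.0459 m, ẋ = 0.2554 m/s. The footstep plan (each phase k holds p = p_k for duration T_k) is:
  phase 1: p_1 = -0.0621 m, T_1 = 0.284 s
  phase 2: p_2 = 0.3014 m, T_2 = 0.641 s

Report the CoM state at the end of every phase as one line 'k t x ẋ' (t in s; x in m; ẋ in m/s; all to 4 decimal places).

1 0.2840 0.0458 0.4382
2 0.9250 -0.2489 -1.6843

phase 1: p=-0.0621, T=0.284, ωT=0.947680, cosh=1.483678, sinh=1.096039; start (x,ẋ)=(-0.045900, 0.255400) → end (x,ẋ)=(0.045824, 0.438181)
phase 2: p=0.3014, T=0.641, ωT=2.138953, cosh=4.304160, sinh=4.186382; start (x,ẋ)=(0.045824, 0.438181) → end (x,ẋ)=(-0.248909, -1.684274)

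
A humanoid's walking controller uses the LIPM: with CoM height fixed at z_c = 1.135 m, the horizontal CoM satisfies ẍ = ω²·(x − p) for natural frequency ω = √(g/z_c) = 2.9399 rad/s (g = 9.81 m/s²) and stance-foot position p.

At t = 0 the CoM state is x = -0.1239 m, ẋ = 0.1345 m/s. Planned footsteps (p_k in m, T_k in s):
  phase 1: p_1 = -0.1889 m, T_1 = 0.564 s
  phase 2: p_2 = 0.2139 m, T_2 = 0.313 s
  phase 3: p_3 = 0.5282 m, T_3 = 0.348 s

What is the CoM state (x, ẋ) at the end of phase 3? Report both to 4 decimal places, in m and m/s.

x = 0.6293, ẋ = 0.7975

phase 1: p=-0.1889, T=0.564, ωT=1.658104, cosh=2.719923, sinh=2.529423; start (x,ẋ)=(-0.123900, 0.134500) → end (x,ẋ)=(0.103616, 0.849186)
phase 2: p=0.2139, T=0.313, ωT=0.920189, cosh=1.454104, sinh=1.055660; start (x,ẋ)=(0.103616, 0.849186) → end (x,ẋ)=(0.358461, 0.892534)
phase 3: p=0.5282, T=0.348, ωT=1.023085, cosh=1.570624, sinh=1.211140; start (x,ẋ)=(0.358461, 0.892534) → end (x,ẋ)=(0.629298, 0.797458)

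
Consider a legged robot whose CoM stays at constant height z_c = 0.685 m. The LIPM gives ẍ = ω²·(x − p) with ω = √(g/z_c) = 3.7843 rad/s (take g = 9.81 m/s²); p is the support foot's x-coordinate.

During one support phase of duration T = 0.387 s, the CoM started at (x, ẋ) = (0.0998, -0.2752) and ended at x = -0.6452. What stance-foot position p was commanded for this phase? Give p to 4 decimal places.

ωT = 3.7843·0.387 = 1.464524; cosh(ωT) = 2.278336, sinh(ωT) = 2.047148
x(T) = p + (x₀−p)·cosh(ωT) + (ẋ₀/ω)·sinh(ωT) ⇒ p·(1 − cosh) = x(T) − x₀·cosh − (ẋ₀/ω)·sinh
numerator   = -0.6452 − (0.0998)·2.278336 − (-0.2752/3.7843)·2.047148 = -0.723706
denominator = 1 − 2.278336 = -1.278336
p = -0.723706 / -1.278336 = 0.5661

p = 0.5661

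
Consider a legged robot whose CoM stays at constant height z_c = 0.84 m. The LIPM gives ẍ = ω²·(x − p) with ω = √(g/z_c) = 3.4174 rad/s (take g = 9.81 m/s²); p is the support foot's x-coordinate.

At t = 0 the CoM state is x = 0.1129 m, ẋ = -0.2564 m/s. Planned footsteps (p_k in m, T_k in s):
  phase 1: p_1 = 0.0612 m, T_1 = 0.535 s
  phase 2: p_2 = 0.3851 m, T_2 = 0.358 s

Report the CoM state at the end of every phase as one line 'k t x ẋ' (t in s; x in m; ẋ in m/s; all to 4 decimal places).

1 0.5350 -0.0012 -0.2829
2 0.8930 -0.4567 -2.5716

phase 1: p=0.0612, T=0.535, ωT=1.828309, cosh=3.192020, sinh=3.031335; start (x,ẋ)=(0.112900, -0.256400) → end (x,ẋ)=(-0.001207, -0.282859)
phase 2: p=0.3851, T=0.358, ωT=1.223429, cosh=1.846521, sinh=1.552302; start (x,ẋ)=(-0.001207, -0.282859) → end (x,ẋ)=(-0.456708, -2.571600)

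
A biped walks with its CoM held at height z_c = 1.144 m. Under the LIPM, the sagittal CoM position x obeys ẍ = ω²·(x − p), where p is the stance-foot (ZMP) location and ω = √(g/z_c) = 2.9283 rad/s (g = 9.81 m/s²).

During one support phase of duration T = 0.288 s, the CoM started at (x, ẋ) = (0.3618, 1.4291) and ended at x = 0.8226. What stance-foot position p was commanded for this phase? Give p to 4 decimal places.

ωT = 2.9283·0.288 = 0.843350; cosh(ωT) = 1.377204, sinh(ωT) = 0.946937
x(T) = p + (x₀−p)·cosh(ωT) + (ẋ₀/ω)·sinh(ωT) ⇒ p·(1 − cosh) = x(T) − x₀·cosh − (ẋ₀/ω)·sinh
numerator   = 0.8226 − (0.3618)·1.377204 − (1.4291/2.9283)·0.946937 = -0.137807
denominator = 1 − 1.377204 = -0.377204
p = -0.137807 / -0.377204 = 0.3653

p = 0.3653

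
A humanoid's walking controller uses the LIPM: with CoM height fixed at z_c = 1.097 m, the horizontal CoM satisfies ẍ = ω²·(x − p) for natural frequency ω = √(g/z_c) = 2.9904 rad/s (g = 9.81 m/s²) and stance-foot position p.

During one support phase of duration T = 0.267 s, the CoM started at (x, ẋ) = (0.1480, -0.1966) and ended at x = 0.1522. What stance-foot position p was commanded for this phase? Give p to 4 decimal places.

ωT = 2.9904·0.267 = 0.798437; cosh(ωT) = 1.336048, sinh(ωT) = 0.886016
x(T) = p + (x₀−p)·cosh(ωT) + (ẋ₀/ω)·sinh(ωT) ⇒ p·(1 − cosh) = x(T) − x₀·cosh − (ẋ₀/ω)·sinh
numerator   = 0.1522 − (0.1480)·1.336048 − (-0.1966/2.9904)·0.886016 = 0.012715
denominator = 1 − 1.336048 = -0.336048
p = 0.012715 / -0.336048 = -0.0378

p = -0.0378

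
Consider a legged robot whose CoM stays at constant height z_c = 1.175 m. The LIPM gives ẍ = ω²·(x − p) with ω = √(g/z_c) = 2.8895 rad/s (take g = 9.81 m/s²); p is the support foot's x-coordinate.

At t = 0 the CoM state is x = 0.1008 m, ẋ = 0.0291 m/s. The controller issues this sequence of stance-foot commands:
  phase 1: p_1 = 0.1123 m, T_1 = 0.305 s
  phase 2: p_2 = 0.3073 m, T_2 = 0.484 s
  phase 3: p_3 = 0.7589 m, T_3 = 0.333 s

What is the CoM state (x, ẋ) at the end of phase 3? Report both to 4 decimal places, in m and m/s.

phase 1: p=0.1123, T=0.305, ωT=0.881297, cosh=1.414137, sinh=0.999892; start (x,ẋ)=(0.100800, 0.029100) → end (x,ẋ)=(0.106107, 0.007926)
phase 2: p=0.3073, T=0.484, ωT=1.398518, cosh=2.148079, sinh=1.901116; start (x,ẋ)=(0.106107, 0.007926) → end (x,ẋ)=(-0.119663, -1.088182)
phase 3: p=0.7589, T=0.333, ωT=0.962203, cosh=1.499754, sinh=1.117704; start (x,ẋ)=(-0.119663, -1.088182) → end (x,ẋ)=(-0.979654, -4.469417)

x = -0.9797, ẋ = -4.4694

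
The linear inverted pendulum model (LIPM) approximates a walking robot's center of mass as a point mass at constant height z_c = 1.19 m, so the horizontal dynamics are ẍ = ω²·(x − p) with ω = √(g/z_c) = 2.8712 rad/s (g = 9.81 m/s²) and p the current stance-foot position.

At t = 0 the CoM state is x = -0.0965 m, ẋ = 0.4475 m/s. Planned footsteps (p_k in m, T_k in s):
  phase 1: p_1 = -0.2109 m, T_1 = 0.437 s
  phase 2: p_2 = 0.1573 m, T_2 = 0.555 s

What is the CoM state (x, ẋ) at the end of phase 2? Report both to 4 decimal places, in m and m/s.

x = 1.5447, ẋ = 4.2052

phase 1: p=-0.2109, T=0.437, ωT=1.254714, cosh=1.895997, sinh=1.610840; start (x,ẋ)=(-0.096500, 0.447500) → end (x,ẋ)=(0.257065, 1.377564)
phase 2: p=0.1573, T=0.555, ωT=1.593516, cosh=2.562115, sinh=2.358905; start (x,ẋ)=(0.257065, 1.377564) → end (x,ẋ)=(1.544680, 4.205171)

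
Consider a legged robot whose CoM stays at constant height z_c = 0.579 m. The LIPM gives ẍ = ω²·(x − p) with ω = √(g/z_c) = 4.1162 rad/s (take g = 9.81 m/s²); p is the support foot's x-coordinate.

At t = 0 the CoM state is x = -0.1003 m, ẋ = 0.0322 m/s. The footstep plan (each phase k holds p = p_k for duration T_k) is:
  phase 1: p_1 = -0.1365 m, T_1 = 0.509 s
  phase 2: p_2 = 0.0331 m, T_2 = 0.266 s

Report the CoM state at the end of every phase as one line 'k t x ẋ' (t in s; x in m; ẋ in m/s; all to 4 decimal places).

phase 1: p=-0.1365, T=0.509, ωT=2.095146, cosh=4.124839, sinh=4.001787; start (x,ẋ)=(-0.100300, 0.032200) → end (x,ẋ)=(0.044124, 0.729112)
phase 2: p=0.0331, T=0.266, ωT=1.094909, cosh=1.661741, sinh=1.327171; start (x,ẋ)=(0.044124, 0.729112) → end (x,ẋ)=(0.286504, 1.271819)

1 0.5090 0.0441 0.7291
2 0.7750 0.2865 1.2718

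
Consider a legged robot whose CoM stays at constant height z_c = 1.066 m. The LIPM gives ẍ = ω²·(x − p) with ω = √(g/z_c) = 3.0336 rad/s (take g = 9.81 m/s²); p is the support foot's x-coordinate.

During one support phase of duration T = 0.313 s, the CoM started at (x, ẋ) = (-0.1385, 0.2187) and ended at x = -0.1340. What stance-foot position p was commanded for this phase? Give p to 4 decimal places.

p = 0.0153

ωT = 3.0336·0.313 = 0.949517; cosh(ωT) = 1.485694, sinh(ωT) = 1.098766
x(T) = p + (x₀−p)·cosh(ωT) + (ẋ₀/ω)·sinh(ωT) ⇒ p·(1 − cosh) = x(T) − x₀·cosh − (ẋ₀/ω)·sinh
numerator   = -0.1340 − (-0.1385)·1.485694 − (0.2187/3.0336)·1.098766 = -0.007444
denominator = 1 − 1.485694 = -0.485694
p = -0.007444 / -0.485694 = 0.0153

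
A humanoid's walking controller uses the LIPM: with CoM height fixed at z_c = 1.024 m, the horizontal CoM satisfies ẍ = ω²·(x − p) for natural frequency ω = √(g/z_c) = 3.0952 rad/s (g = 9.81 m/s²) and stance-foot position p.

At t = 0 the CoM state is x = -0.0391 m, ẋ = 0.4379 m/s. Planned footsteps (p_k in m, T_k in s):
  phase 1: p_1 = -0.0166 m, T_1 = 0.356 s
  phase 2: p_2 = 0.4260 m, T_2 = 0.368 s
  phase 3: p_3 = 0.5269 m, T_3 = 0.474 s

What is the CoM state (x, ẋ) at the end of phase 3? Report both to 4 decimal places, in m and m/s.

phase 1: p=-0.0166, T=0.356, ωT=1.101891, cosh=1.671048, sinh=1.338805; start (x,ẋ)=(-0.039100, 0.437900) → end (x,ẋ)=(0.135212, 0.638515)
phase 2: p=0.4260, T=0.368, ωT=1.139034, cosh=1.721938, sinh=1.401810; start (x,ẋ)=(0.135212, 0.638515) → end (x,ẋ)=(0.214463, -0.162213)
phase 3: p=0.5269, T=0.474, ωT=1.467125, cosh=2.283668, sinh=2.053080; start (x,ẋ)=(0.214463, -0.162213) → end (x,ẋ)=(-0.294201, -2.355885)

x = -0.2942, ẋ = -2.3559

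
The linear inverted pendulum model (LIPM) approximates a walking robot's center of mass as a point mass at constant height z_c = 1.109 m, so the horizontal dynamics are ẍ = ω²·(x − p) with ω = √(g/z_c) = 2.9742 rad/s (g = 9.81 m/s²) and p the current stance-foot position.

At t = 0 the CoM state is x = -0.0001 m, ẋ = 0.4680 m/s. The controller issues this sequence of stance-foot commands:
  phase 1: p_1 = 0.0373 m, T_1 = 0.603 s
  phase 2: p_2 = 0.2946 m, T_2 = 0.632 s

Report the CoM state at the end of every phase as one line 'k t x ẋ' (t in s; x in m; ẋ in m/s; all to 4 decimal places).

phase 1: p=0.0373, T=0.603, ωT=1.793443, cosh=3.088247, sinh=2.921860; start (x,ẋ)=(-0.000100, 0.468000) → end (x,ẋ)=(0.381564, 1.120286)
phase 2: p=0.2946, T=0.632, ωT=1.879694, cosh=3.352070, sinh=3.199433; start (x,ẋ)=(0.381564, 1.120286) → end (x,ẋ)=(1.791233, 4.582803)

1 0.6030 0.3816 1.1203
2 1.2350 1.7912 4.5828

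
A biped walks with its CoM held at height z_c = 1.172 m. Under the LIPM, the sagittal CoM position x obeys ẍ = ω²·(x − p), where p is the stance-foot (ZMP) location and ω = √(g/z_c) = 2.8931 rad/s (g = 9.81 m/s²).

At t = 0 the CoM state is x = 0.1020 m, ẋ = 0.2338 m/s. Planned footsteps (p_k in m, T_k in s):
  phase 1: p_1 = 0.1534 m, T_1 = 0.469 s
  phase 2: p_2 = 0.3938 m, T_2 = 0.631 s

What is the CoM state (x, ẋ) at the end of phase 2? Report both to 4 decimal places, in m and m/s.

phase 1: p=0.1534, T=0.469, ωT=1.356864, cosh=2.070730, sinh=1.813263; start (x,ẋ)=(0.102000, 0.233800) → end (x,ẋ)=(0.193500, 0.214495)
phase 2: p=0.3938, T=0.631, ωT=1.825546, cosh=3.183656, sinh=3.022527; start (x,ẋ)=(0.193500, 0.214495) → end (x,ẋ)=(-0.019797, -1.068643)

x = -0.0198, ẋ = -1.0686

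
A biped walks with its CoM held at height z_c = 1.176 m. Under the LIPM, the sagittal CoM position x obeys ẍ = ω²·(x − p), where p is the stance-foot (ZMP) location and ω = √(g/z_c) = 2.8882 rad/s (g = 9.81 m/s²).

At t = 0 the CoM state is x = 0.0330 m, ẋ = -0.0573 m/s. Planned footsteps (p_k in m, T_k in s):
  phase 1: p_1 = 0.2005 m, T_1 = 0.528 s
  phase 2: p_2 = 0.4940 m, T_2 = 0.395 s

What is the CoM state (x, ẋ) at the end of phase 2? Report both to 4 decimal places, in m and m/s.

phase 1: p=0.2005, T=0.528, ωT=1.524970, cosh=2.406316, sinh=2.188688; start (x,ẋ)=(0.033000, -0.057300) → end (x,ẋ)=(-0.245980, -1.196711)
phase 2: p=0.4940, T=0.395, ωT=1.140839, cosh=1.724472, sinh=1.404921; start (x,ẋ)=(-0.245980, -1.196711) → end (x,ẋ)=(-1.364197, -5.066306)

x = -1.3642, ẋ = -5.0663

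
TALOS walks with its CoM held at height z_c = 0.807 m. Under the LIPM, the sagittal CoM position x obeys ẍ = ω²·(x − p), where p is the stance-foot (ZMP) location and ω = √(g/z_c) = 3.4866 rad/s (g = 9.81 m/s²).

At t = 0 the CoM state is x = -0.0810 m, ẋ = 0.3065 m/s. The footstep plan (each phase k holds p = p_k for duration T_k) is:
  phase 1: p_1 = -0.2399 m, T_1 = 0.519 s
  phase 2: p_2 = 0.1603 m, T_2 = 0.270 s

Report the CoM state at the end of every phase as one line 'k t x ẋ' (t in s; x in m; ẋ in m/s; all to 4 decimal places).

phase 1: p=-0.2399, T=0.519, ωT=1.809545, cosh=3.135699, sinh=2.971971; start (x,ẋ)=(-0.081000, 0.306500) → end (x,ẋ)=(0.519623, 2.607625)
phase 2: p=0.1603, T=0.270, ωT=0.941382, cosh=1.476805, sinh=1.086717; start (x,ẋ)=(0.519623, 2.607625) → end (x,ẋ)=(1.503704, 5.212408)

1 0.5190 0.5196 2.6076
2 0.7890 1.5037 5.2124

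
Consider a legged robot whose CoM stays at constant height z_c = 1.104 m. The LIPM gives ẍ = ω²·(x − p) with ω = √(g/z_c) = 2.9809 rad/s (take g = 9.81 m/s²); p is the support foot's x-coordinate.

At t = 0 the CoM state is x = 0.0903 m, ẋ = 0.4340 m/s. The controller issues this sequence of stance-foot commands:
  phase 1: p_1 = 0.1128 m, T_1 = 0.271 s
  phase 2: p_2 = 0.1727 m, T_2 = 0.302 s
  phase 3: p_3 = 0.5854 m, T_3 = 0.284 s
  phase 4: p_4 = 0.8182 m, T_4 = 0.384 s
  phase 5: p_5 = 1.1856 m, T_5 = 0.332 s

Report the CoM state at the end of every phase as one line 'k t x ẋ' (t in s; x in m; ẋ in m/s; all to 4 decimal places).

phase 1: p=0.1128, T=0.271, ωT=0.807824, cosh=1.344424, sinh=0.898597; start (x,ẋ)=(0.090300, 0.434000) → end (x,ẋ)=(0.213380, 0.523211)
phase 2: p=0.1727, T=0.302, ωT=0.900232, cosh=1.433324, sinh=1.026849; start (x,ẋ)=(0.213380, 0.523211) → end (x,ẋ)=(0.411242, 0.874451)
phase 3: p=0.5854, T=0.284, ωT=0.846576, cosh=1.380265, sinh=0.951384; start (x,ẋ)=(0.411242, 0.874451) → end (x,ẋ)=(0.624106, 0.713066)
phase 4: p=0.8182, T=0.384, ωT=1.144666, cosh=1.729861, sinh=1.411530; start (x,ẋ)=(0.624106, 0.713066) → end (x,ẋ)=(0.820098, 0.416828)
phase 5: p=1.1856, T=0.332, ωT=0.989659, cosh=1.531010, sinh=1.159306; start (x,ẋ)=(0.820098, 0.416828) → end (x,ẋ)=(0.788123, -0.624925)

1 0.2710 0.2134 0.5232
2 0.5730 0.4112 0.8745
3 0.8570 0.6241 0.7131
4 1.2410 0.8201 0.4168
5 1.5730 0.7881 -0.6249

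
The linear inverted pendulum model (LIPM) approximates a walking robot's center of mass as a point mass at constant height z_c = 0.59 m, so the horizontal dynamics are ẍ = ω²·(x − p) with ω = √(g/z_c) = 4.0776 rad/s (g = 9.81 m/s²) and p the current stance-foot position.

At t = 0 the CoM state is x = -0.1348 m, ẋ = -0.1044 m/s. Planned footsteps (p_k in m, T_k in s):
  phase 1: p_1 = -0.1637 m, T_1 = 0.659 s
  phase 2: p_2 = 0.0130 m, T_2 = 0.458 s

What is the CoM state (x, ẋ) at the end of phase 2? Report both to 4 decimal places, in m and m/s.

phase 1: p=-0.1637, T=0.659, ωT=2.687138, cosh=7.378828, sinh=7.310752; start (x,ẋ)=(-0.134800, -0.104400) → end (x,ẋ)=(-0.137631, 0.091169)
phase 2: p=0.0130, T=0.458, ωT=1.867541, cosh=3.313432, sinh=3.158928; start (x,ẋ)=(-0.137631, 0.091169) → end (x,ẋ)=(-0.415478, -1.638176)

x = -0.4155, ẋ = -1.6382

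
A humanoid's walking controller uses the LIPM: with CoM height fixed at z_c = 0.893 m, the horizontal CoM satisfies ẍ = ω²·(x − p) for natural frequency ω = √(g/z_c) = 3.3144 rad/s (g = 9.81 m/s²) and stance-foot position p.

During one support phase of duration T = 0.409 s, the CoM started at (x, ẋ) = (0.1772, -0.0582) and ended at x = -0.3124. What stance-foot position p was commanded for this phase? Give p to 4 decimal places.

p = 0.6057

ωT = 3.3144·0.409 = 1.355590; cosh(ωT) = 2.068421, sinh(ωT) = 1.810626
x(T) = p + (x₀−p)·cosh(ωT) + (ẋ₀/ω)·sinh(ωT) ⇒ p·(1 − cosh) = x(T) − x₀·cosh − (ẋ₀/ω)·sinh
numerator   = -0.3124 − (0.1772)·2.068421 − (-0.0582/3.3144)·1.810626 = -0.647130
denominator = 1 − 2.068421 = -1.068421
p = -0.647130 / -1.068421 = 0.6057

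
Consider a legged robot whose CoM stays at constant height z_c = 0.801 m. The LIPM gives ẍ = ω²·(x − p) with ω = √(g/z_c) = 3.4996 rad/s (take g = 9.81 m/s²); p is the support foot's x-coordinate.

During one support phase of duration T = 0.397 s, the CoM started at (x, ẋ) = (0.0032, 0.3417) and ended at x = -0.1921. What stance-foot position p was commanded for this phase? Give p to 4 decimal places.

p = 0.3384

ωT = 3.4996·0.397 = 1.389341; cosh(ωT) = 2.130723, sinh(ωT) = 1.881483
x(T) = p + (x₀−p)·cosh(ωT) + (ẋ₀/ω)·sinh(ωT) ⇒ p·(1 − cosh) = x(T) − x₀·cosh − (ẋ₀/ω)·sinh
numerator   = -0.1921 − (0.0032)·2.130723 − (0.3417/3.4996)·1.881483 = -0.382626
denominator = 1 − 2.130723 = -1.130723
p = -0.382626 / -1.130723 = 0.3384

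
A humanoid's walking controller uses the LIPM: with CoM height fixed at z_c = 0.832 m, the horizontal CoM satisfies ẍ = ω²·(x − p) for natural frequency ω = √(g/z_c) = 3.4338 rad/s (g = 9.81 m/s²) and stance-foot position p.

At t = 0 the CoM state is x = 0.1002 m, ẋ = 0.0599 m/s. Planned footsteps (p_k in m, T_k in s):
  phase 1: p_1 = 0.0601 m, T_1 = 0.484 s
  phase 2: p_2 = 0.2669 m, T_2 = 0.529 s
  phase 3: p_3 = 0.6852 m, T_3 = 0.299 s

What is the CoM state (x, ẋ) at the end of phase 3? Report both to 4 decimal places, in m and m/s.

x = 0.8484, ẋ = 1.1154

phase 1: p=0.0601, T=0.484, ωT=1.661959, cosh=2.729696, sinh=2.539929; start (x,ẋ)=(0.100200, 0.059900) → end (x,ẋ)=(0.213868, 0.513245)
phase 2: p=0.2669, T=0.529, ωT=1.816480, cosh=3.156385, sinh=2.993788; start (x,ẋ)=(0.213868, 0.513245) → end (x,ẋ)=(0.546988, 1.074826)
phase 3: p=0.6852, T=0.299, ωT=1.026706, cosh=1.575020, sinh=1.216835; start (x,ẋ)=(0.546988, 1.074826) → end (x,ẋ)=(0.848399, 1.115370)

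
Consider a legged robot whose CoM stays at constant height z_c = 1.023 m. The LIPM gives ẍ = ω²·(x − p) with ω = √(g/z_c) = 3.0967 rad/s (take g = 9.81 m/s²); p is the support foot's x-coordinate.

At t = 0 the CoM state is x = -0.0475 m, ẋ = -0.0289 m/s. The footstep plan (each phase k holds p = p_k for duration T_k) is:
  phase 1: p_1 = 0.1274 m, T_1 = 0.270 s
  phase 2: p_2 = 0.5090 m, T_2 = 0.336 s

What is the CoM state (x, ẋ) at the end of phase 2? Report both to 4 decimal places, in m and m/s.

x = -0.7128, ẋ = -3.2876

phase 1: p=0.1274, T=0.270, ωT=0.836109, cosh=1.370383, sinh=0.936989; start (x,ẋ)=(-0.047500, -0.028900) → end (x,ẋ)=(-0.121024, -0.547089)
phase 2: p=0.5090, T=0.336, ωT=1.040491, cosh=1.591944, sinh=1.238663; start (x,ẋ)=(-0.121024, -0.547089) → end (x,ẋ)=(-0.712796, -3.287563)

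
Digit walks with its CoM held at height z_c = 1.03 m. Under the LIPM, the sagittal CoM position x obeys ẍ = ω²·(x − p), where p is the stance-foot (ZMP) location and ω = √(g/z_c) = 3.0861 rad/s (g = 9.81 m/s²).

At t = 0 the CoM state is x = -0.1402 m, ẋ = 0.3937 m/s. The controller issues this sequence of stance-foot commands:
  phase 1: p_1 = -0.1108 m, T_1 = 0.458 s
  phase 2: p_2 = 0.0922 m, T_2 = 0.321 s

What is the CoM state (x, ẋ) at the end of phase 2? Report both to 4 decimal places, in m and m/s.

x = 0.3174, ẋ = 0.9713

phase 1: p=-0.1108, T=0.458, ωT=1.413434, cosh=2.176675, sinh=1.933369; start (x,ẋ)=(-0.140200, 0.393700) → end (x,ẋ)=(0.071850, 0.681540)
phase 2: p=0.0922, T=0.321, ωT=0.990638, cosh=1.532146, sinh=1.160806; start (x,ẋ)=(0.071850, 0.681540) → end (x,ẋ)=(0.317375, 0.971316)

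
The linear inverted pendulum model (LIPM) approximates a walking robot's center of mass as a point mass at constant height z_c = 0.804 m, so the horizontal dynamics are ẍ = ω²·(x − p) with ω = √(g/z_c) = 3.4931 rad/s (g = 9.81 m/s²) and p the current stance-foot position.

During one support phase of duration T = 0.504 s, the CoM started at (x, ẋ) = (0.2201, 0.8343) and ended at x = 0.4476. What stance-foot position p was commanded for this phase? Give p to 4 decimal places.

p = 0.4440

ωT = 3.4931·0.504 = 1.760522; cosh(ωT) = 2.993715, sinh(ωT) = 2.821760
x(T) = p + (x₀−p)·cosh(ωT) + (ẋ₀/ω)·sinh(ωT) ⇒ p·(1 − cosh) = x(T) − x₀·cosh − (ẋ₀/ω)·sinh
numerator   = 0.4476 − (0.2201)·2.993715 − (0.8343/3.4931)·2.821760 = -0.885272
denominator = 1 − 2.993715 = -1.993715
p = -0.885272 / -1.993715 = 0.4440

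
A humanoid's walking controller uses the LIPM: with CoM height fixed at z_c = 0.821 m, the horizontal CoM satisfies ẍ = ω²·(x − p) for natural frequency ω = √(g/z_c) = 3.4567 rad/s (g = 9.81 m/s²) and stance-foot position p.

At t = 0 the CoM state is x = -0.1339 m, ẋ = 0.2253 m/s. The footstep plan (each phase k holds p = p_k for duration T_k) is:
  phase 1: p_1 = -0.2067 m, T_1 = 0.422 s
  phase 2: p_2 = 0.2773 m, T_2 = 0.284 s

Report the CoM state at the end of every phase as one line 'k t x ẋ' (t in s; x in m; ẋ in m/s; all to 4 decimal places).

1 0.4220 0.0909 1.0225
2 0.7060 0.3329 0.8168

phase 1: p=-0.2067, T=0.422, ωT=1.458727, cosh=2.266508, sinh=2.033976; start (x,ẋ)=(-0.133900, 0.225300) → end (x,ẋ)=(0.090872, 1.022490)
phase 2: p=0.2773, T=0.284, ωT=0.981703, cosh=1.521835, sinh=1.147162; start (x,ẋ)=(0.090872, 1.022490) → end (x,ẋ)=(0.332917, 0.816798)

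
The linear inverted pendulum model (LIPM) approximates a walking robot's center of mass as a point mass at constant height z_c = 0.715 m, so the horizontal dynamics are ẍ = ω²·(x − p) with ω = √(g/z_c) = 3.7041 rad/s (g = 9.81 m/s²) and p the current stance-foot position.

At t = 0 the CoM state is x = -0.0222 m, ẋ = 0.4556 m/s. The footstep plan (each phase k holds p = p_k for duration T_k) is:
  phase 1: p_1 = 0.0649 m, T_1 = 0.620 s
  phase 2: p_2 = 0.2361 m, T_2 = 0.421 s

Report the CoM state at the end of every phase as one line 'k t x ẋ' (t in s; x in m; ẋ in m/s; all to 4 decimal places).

1 0.6200 0.2327 0.7000
2 1.0410 0.6573 1.7100

phase 1: p=0.0649, T=0.620, ωT=2.296542, cosh=5.020179, sinh=4.919573; start (x,ẋ)=(-0.022200, 0.455600) → end (x,ẋ)=(0.232744, 0.700006)
phase 2: p=0.2361, T=0.421, ωT=1.559426, cosh=2.483174, sinh=2.272917; start (x,ẋ)=(0.232744, 0.700006) → end (x,ẋ)=(0.657306, 1.709983)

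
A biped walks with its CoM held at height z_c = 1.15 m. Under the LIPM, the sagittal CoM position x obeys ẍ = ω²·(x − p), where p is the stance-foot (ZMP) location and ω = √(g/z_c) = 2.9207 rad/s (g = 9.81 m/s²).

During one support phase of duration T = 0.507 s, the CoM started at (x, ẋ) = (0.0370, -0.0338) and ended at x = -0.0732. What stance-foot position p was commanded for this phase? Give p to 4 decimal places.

p = 0.1026

ωT = 2.9207·0.507 = 1.480795; cosh(ωT) = 2.311948, sinh(ωT) = 2.084491
x(T) = p + (x₀−p)·cosh(ωT) + (ẋ₀/ω)·sinh(ωT) ⇒ p·(1 − cosh) = x(T) − x₀·cosh − (ẋ₀/ω)·sinh
numerator   = -0.0732 − (0.0370)·2.311948 − (-0.0338/2.9207)·2.084491 = -0.134619
denominator = 1 − 2.311948 = -1.311948
p = -0.134619 / -1.311948 = 0.1026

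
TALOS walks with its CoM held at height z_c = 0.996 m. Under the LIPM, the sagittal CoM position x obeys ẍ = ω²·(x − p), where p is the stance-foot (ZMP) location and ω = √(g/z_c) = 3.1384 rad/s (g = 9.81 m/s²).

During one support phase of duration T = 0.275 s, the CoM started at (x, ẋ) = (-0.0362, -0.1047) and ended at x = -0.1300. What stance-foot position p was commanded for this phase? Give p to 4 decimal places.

p = 0.1185

ωT = 3.1384·0.275 = 0.863060; cosh(ωT) = 1.396136, sinh(ωT) = 0.974267
x(T) = p + (x₀−p)·cosh(ωT) + (ẋ₀/ω)·sinh(ωT) ⇒ p·(1 − cosh) = x(T) − x₀·cosh − (ẋ₀/ω)·sinh
numerator   = -0.1300 − (-0.0362)·1.396136 − (-0.1047/3.1384)·0.974267 = -0.046957
denominator = 1 − 1.396136 = -0.396136
p = -0.046957 / -0.396136 = 0.1185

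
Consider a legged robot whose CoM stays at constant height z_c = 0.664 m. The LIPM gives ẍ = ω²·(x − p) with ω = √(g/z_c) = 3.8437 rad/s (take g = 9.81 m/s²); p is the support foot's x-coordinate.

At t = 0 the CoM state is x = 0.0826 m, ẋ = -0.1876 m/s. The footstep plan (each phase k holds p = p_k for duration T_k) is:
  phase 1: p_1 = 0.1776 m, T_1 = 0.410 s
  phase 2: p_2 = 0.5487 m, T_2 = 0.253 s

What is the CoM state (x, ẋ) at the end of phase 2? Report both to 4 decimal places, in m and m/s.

x = -0.9333, ẋ = -5.1432

phase 1: p=0.1776, T=0.410, ωT=1.575917, cosh=2.520996, sinh=2.314178; start (x,ẋ)=(0.082600, -0.187600) → end (x,ẋ)=(-0.174843, -1.317964)
phase 2: p=0.5487, T=0.253, ωT=0.972456, cosh=1.511292, sinh=1.133139; start (x,ẋ)=(-0.174843, -1.317964) → end (x,ẋ)=(-0.933326, -5.143182)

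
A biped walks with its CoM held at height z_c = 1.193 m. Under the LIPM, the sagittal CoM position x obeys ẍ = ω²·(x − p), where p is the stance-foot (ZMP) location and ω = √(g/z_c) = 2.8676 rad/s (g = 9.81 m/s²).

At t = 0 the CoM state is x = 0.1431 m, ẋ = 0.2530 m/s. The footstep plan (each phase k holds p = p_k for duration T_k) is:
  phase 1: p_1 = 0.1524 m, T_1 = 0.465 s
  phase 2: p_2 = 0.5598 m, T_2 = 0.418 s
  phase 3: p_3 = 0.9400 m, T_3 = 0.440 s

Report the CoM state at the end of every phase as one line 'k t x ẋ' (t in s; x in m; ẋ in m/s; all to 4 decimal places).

phase 1: p=0.1524, T=0.465, ωT=1.333434, cosh=2.028810, sinh=1.765240; start (x,ẋ)=(0.143100, 0.253000) → end (x,ẋ)=(0.289274, 0.466212)
phase 2: p=0.5598, T=0.418, ωT=1.198657, cosh=1.808630, sinh=1.507031; start (x,ẋ)=(0.289274, 0.466212) → end (x,ẋ)=(0.315531, -0.325889)
phase 3: p=0.9400, T=0.440, ωT=1.261744, cosh=1.907367, sinh=1.624208; start (x,ẋ)=(0.315531, -0.325889) → end (x,ẋ)=(-0.435676, -3.530105)

1 0.4650 0.2893 0.4662
2 0.8830 0.3155 -0.3259
3 1.3230 -0.4357 -3.5301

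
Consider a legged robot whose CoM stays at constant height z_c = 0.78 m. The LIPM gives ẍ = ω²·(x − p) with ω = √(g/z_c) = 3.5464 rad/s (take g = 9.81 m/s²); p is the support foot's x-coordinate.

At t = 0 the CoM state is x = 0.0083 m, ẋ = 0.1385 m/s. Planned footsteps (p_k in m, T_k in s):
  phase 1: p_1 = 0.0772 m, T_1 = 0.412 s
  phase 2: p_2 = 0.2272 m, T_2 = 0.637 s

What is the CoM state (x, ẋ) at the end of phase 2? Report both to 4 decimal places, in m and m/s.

phase 1: p=0.0772, T=0.412, ωT=1.461117, cosh=2.271374, sinh=2.039397; start (x,ẋ)=(0.008300, 0.138500) → end (x,ẋ)=(0.000348, -0.183735)
phase 2: p=0.2272, T=0.637, ωT=2.259057, cosh=4.839252, sinh=4.734803; start (x,ẋ)=(0.000348, -0.183735) → end (x,ẋ)=(-1.115898, -4.698322)

x = -1.1159, ẋ = -4.6983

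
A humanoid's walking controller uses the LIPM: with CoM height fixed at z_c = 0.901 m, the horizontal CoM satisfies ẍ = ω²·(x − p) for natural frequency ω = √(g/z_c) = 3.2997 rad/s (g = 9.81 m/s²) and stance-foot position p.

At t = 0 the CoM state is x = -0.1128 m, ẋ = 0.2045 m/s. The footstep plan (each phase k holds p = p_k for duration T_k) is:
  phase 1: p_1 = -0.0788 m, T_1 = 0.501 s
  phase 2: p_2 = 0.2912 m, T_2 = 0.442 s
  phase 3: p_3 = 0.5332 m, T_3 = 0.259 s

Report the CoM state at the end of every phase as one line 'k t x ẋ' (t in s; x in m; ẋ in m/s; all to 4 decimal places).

1 0.5010 -0.0149 0.2714
2 0.9430 -0.2352 -1.4390
3 1.2020 -0.9531 -4.4378

phase 1: p=-0.0788, T=0.501, ωT=1.653150, cosh=2.707426, sinh=2.515980; start (x,ẋ)=(-0.112800, 0.204500) → end (x,ẋ)=(-0.014924, 0.271401)
phase 2: p=0.2912, T=0.442, ωT=1.458467, cosh=2.265979, sinh=2.033386; start (x,ẋ)=(-0.014924, 0.271401) → end (x,ẋ)=(-0.235223, -1.438968)
phase 3: p=0.5332, T=0.259, ωT=0.854622, cosh=1.387965, sinh=0.962521; start (x,ẋ)=(-0.235223, -1.438968) → end (x,ẋ)=(-0.953091, -4.437774)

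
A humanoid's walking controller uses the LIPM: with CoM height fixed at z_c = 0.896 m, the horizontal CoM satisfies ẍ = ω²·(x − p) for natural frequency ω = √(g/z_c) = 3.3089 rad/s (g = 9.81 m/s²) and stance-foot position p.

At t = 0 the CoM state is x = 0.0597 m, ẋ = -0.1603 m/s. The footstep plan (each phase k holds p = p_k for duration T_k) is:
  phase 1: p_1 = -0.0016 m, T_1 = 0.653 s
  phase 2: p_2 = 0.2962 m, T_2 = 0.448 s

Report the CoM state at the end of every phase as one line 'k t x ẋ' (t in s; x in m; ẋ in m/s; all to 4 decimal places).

1 0.6530 0.0605 0.1636
2 1.1010 -0.1463 -1.2498

phase 1: p=-0.0016, T=0.653, ωT=2.160712, cosh=4.396277, sinh=4.281034; start (x,ẋ)=(0.059700, -0.160300) → end (x,ẋ)=(0.060497, 0.163623)
phase 2: p=0.2962, T=0.448, ωT=1.482387, cosh=2.315270, sinh=2.088175; start (x,ẋ)=(0.060497, 0.163623) → end (x,ẋ)=(-0.146258, -1.249776)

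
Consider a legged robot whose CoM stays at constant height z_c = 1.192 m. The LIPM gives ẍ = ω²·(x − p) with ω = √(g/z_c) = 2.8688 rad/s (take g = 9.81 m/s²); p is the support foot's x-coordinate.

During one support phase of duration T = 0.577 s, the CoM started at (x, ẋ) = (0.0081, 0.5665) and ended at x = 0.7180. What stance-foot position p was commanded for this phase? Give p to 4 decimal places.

ωT = 2.8688·0.577 = 1.655298; cosh(ωT) = 2.712836, sinh(ωT) = 2.521801
x(T) = p + (x₀−p)·cosh(ωT) + (ẋ₀/ω)·sinh(ωT) ⇒ p·(1 − cosh) = x(T) − x₀·cosh − (ẋ₀/ω)·sinh
numerator   = 0.7180 − (0.0081)·2.712836 − (0.5665/2.8688)·2.521801 = 0.198048
denominator = 1 − 2.712836 = -1.712836
p = 0.198048 / -1.712836 = -0.1156

p = -0.1156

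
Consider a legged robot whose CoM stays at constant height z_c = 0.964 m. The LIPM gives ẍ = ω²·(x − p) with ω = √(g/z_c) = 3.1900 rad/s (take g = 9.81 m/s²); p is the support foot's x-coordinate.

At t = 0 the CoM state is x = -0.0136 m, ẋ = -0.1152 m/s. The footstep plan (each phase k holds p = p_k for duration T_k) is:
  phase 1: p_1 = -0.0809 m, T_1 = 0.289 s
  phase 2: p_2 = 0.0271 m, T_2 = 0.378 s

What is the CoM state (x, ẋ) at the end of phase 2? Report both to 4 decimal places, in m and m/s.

x = -0.0323, ẋ = -0.1257

phase 1: p=-0.0809, T=0.289, ωT=0.921910, cosh=1.455923, sinh=1.058165; start (x,ẋ)=(-0.013600, -0.115200) → end (x,ẋ)=(-0.021130, 0.059452)
phase 2: p=0.0271, T=0.378, ωT=1.205820, cosh=1.819471, sinh=1.520025; start (x,ẋ)=(-0.021130, 0.059452) → end (x,ẋ)=(-0.032324, -0.125689)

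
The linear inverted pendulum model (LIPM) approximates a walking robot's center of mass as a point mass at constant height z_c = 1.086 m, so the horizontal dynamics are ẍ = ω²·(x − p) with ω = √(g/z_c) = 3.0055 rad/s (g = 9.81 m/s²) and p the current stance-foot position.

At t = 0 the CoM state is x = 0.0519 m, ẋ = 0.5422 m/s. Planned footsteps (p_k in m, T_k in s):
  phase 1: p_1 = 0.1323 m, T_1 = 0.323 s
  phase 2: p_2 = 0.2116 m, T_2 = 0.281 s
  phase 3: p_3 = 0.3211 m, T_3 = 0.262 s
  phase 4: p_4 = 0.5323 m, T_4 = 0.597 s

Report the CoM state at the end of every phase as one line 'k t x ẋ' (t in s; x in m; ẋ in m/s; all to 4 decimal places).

phase 1: p=0.1323, T=0.323, ωT=0.970777, cosh=1.509391, sinh=1.130602; start (x,ẋ)=(0.051900, 0.542200) → end (x,ẋ)=(0.214909, 0.545191)
phase 2: p=0.2116, T=0.281, ωT=0.844546, cosh=1.378336, sinh=0.948584; start (x,ẋ)=(0.214909, 0.545191) → end (x,ẋ)=(0.388231, 0.760889)
phase 3: p=0.3211, T=0.262, ωT=0.787441, cosh=1.326386, sinh=0.871379; start (x,ẋ)=(0.388231, 0.760889) → end (x,ẋ)=(0.630745, 1.185044)
phase 4: p=0.5323, T=0.597, ωT=1.794283, cosh=3.090705, sinh=2.924458; start (x,ẋ)=(0.630745, 1.185044) → end (x,ẋ)=(1.989654, 4.527898)

1 0.3230 0.2149 0.5452
2 0.6040 0.3882 0.7609
3 0.8660 0.6307 1.1850
4 1.4630 1.9897 4.5279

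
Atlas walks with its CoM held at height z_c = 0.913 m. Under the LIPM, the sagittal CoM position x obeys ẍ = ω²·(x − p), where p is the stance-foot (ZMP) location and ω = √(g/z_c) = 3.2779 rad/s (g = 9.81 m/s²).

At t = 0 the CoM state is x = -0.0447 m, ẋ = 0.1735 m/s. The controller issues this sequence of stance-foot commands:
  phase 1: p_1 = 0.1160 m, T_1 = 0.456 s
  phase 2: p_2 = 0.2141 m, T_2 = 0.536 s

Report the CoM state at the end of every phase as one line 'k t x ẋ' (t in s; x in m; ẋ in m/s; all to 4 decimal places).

1 0.4560 -0.1482 -0.7089
2 0.9920 -1.4748 -5.4534

phase 1: p=0.1160, T=0.456, ωT=1.494722, cosh=2.341205, sinh=2.116894; start (x,ẋ)=(-0.044700, 0.173500) → end (x,ẋ)=(-0.148184, -0.708893)
phase 2: p=0.2141, T=0.536, ωT=1.756954, cosh=2.983666, sinh=2.811096; start (x,ẋ)=(-0.148184, -0.708893) → end (x,ẋ)=(-1.474774, -5.453362)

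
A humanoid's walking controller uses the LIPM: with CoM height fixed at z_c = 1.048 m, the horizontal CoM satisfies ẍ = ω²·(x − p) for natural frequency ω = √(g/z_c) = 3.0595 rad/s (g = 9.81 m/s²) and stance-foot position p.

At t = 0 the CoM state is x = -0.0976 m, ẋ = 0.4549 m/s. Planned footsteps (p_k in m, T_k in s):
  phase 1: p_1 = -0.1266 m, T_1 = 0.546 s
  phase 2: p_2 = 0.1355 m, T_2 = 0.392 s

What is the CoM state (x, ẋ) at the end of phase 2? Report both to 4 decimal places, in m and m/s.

phase 1: p=-0.1266, T=0.546, ωT=1.670487, cosh=2.751455, sinh=2.563300; start (x,ẋ)=(-0.097600, 0.454900) → end (x,ẋ)=(0.334315, 1.479067)
phase 2: p=0.1355, T=0.392, ωT=1.199324, cosh=1.809636, sinh=1.508238; start (x,ẋ)=(0.334315, 1.479067) → end (x,ẋ)=(1.224416, 3.593995)

x = 1.2244, ẋ = 3.5940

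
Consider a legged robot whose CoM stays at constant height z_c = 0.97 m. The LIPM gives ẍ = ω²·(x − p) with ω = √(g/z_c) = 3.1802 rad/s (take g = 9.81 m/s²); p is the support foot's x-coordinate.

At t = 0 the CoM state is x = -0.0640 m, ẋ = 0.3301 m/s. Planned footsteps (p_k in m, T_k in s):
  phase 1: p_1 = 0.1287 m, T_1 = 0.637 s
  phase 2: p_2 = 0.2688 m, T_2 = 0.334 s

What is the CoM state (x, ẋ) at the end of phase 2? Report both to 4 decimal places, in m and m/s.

phase 1: p=0.1287, T=0.637, ωT=2.025787, cosh=3.856984, sinh=3.725094; start (x,ẋ)=(-0.064000, 0.330100) → end (x,ẋ)=(-0.227882, -1.009639)
phase 2: p=0.2688, T=0.334, ωT=1.062187, cosh=1.619194, sinh=1.273495; start (x,ẋ)=(-0.227882, -1.009639) → end (x,ẋ)=(-0.939729, -3.646347)

x = -0.9397, ẋ = -3.6463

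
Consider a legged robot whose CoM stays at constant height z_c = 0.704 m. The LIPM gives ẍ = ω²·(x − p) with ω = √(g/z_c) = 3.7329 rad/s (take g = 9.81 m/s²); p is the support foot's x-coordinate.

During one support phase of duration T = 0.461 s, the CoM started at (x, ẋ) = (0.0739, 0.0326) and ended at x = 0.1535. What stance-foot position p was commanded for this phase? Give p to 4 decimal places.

ωT = 3.7329·0.461 = 1.720867; cosh(ωT) = 2.884141, sinh(ωT) = 2.705230
x(T) = p + (x₀−p)·cosh(ωT) + (ẋ₀/ω)·sinh(ωT) ⇒ p·(1 − cosh) = x(T) − x₀·cosh − (ẋ₀/ω)·sinh
numerator   = 0.1535 − (0.0739)·2.884141 − (0.0326/3.7329)·2.705230 = -0.083263
denominator = 1 − 2.884141 = -1.884141
p = -0.083263 / -1.884141 = 0.0442

p = 0.0442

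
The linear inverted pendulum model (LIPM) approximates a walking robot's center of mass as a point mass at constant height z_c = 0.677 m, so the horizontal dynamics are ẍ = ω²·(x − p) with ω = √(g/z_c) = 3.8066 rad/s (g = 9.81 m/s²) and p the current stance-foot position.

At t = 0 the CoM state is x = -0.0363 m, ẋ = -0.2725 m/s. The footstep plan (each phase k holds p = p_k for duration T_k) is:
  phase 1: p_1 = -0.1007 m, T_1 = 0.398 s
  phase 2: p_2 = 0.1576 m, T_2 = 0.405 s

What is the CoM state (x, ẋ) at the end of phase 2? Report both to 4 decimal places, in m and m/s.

x = -0.5467, ẋ = -2.4948

phase 1: p=-0.1007, T=0.398, ωT=1.515027, cosh=2.384673, sinh=2.164870; start (x,ẋ)=(-0.036300, -0.272500) → end (x,ẋ)=(-0.102102, -0.119116)
phase 2: p=0.1576, T=0.405, ωT=1.541673, cosh=2.443212, sinh=2.229189; start (x,ẋ)=(-0.102102, -0.119116) → end (x,ẋ)=(-0.546662, -2.494760)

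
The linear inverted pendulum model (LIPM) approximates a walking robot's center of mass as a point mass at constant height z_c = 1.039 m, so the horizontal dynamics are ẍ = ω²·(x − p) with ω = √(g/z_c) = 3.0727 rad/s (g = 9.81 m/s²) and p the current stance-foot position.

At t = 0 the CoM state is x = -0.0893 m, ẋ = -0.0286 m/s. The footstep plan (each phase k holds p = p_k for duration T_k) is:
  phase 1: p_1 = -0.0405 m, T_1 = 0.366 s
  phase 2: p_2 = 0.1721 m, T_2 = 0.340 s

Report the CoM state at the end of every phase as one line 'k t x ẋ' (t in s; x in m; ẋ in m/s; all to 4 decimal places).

1 0.3660 -0.1364 -0.2552
2 0.7060 -0.4240 -1.5880

phase 1: p=-0.0405, T=0.366, ωT=1.124608, cosh=1.701895, sinh=1.377115; start (x,ẋ)=(-0.089300, -0.028600) → end (x,ẋ)=(-0.136370, -0.255170)
phase 2: p=0.1721, T=0.340, ωT=1.044718, cosh=1.597194, sinh=1.245403; start (x,ẋ)=(-0.136370, -0.255170) → end (x,ẋ)=(-0.424010, -1.587994)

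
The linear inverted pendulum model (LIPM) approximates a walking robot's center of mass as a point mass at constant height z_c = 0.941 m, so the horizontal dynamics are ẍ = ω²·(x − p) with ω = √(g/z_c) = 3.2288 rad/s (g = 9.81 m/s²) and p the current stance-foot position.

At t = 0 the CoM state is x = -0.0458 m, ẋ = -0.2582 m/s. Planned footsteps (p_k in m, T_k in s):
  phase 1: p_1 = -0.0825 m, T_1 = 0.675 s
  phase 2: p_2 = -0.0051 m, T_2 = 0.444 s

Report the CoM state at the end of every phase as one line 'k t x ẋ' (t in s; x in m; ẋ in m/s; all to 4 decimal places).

phase 1: p=-0.0825, T=0.675, ωT=2.179440, cosh=4.477229, sinh=4.364124; start (x,ẋ)=(-0.045800, -0.258200) → end (x,ẋ)=(-0.267175, -0.638885)
phase 2: p=-0.0051, T=0.444, ωT=1.433587, cosh=2.216084, sinh=1.977632; start (x,ẋ)=(-0.267175, -0.638885) → end (x,ẋ)=(-0.977196, -3.089271)

1 0.6750 -0.2672 -0.6389
2 1.1190 -0.9772 -3.0893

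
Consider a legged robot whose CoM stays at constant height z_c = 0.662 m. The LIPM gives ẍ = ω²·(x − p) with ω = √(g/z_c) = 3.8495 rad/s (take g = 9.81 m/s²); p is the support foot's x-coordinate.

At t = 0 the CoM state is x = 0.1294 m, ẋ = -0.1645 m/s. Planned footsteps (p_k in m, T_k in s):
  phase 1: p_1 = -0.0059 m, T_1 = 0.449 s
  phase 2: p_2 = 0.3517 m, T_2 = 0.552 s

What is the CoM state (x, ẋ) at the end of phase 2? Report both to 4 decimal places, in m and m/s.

x = 1.0176, ẋ = 2.7132

phase 1: p=-0.0059, T=0.449, ωT=1.728425, cosh=2.904672, sinh=2.727108; start (x,ẋ)=(0.129400, -0.164500) → end (x,ẋ)=(0.270565, 0.942561)
phase 2: p=0.3517, T=0.552, ωT=2.124924, cosh=4.245852, sinh=4.126410; start (x,ẋ)=(0.270565, 0.942561) → end (x,ẋ)=(1.017576, 2.713178)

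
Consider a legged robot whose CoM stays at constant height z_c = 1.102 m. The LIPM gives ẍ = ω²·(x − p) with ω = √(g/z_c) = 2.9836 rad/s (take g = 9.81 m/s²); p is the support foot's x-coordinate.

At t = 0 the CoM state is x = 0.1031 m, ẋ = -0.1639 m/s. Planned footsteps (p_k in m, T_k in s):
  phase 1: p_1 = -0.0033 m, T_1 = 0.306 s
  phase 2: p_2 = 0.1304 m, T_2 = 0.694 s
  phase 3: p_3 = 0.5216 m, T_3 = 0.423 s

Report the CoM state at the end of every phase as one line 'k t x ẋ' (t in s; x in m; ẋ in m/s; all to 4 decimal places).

1 0.3060 0.0932 0.0947
2 1.0000 0.1044 -0.0516
3 1.4230 -0.3025 -2.1209

phase 1: p=-0.0033, T=0.306, ωT=0.912982, cosh=1.446533, sinh=1.045207; start (x,ẋ)=(0.103100, -0.163900) → end (x,ẋ)=(0.093194, 0.094720)
phase 2: p=0.1304, T=0.694, ωT=2.070618, cosh=4.027917, sinh=3.901809; start (x,ẋ)=(0.093194, 0.094720) → end (x,ẋ)=(0.104407, -0.051608)
phase 3: p=0.5216, T=0.423, ωT=1.262063, cosh=1.907885, sinh=1.624816; start (x,ẋ)=(0.104407, -0.051608) → end (x,ẋ)=(-0.302460, -2.120928)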